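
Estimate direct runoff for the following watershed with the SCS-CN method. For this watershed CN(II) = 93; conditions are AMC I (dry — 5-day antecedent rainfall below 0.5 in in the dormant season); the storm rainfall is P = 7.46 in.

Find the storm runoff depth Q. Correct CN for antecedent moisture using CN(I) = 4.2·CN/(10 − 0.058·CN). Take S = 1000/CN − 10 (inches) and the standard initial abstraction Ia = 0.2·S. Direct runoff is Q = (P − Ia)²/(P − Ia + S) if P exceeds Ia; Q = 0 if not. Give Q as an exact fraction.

Dry (AMC I): CN(I) = 4.2·93/(10 − 0.058·93) = (1953/5)/(2303/500) = 27900/329 ≈ 84.802
S = 1000/(27900/329) − 10 = 500/279 in ≈ 1.792 in
Ia = 0.2·(500/279) = 100/279 in ≈ 0.358 in
Since P=7.460 > Ia=0.358: effective rainfall P−Ia = 99067/13950 in
Q: (99067/13950)² ÷ (124067/13950) = 9814270489/1730734650 in (≈ 5.671 in)

Q = 9814270489/1730734650 in ≈ 5.671 in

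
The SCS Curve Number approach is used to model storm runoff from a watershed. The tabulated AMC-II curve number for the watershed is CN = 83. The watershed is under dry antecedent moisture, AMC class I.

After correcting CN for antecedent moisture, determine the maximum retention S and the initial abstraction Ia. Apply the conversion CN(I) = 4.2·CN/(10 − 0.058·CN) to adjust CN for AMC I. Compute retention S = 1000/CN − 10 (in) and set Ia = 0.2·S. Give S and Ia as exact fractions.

S = 8500/1743 in ≈ 4.877 in; Ia = 1700/1743 in ≈ 0.975 in

Adjust CN=83 to AMC I: 4.2·83/(10 − 0.058·83) → (1743/5) ÷ (2593/500) = 174300/2593 ≈ 67.219
S = 1000/(174300/2593) − 10 = 8500/1743 in ≈ 4.877 in
Ia = 0.2S: 0.2·4.877 = 0.975 in (exactly 1700/1743)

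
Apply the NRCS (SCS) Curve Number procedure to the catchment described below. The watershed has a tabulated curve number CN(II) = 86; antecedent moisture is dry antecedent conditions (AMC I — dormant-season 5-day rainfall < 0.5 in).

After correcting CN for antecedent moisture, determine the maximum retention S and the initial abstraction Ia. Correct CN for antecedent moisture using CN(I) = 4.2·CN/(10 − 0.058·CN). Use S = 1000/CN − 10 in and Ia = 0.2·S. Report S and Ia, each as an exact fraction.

Adjust CN=86 to AMC I: 4.2·86/(10 − 0.058·86) → (1806/5) ÷ (1253/250) = 12900/179 ≈ 72.067
S = 1000/(12900/179) − 10 = 500/129 in ≈ 3.876 in
Ia = 0.2·(500/129) = 100/129 in ≈ 0.775 in

S = 500/129 in ≈ 3.876 in; Ia = 100/129 in ≈ 0.775 in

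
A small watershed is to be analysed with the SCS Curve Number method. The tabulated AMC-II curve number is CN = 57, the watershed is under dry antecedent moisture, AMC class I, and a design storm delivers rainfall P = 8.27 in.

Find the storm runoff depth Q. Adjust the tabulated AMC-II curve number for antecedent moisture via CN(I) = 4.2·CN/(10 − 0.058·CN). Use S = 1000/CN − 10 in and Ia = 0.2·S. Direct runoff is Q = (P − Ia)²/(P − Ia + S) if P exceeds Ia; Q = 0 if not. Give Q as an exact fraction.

Adjust CN=57 to AMC I: 4.2·57/(10 − 0.058·57) → (1197/5) ÷ (3347/500) = 119700/3347 ≈ 35.763
S = 1000/(119700/3347) − 10 = 21500/1197 in ≈ 17.962 in
Initial abstraction Ia = S/5 = (21500/1197)/5 = 4300/1197 ≈ 3.592 in
P − Ia = 8.270 − 3.592 = 559919/119700 ≈ 4.678 in (> 0, runoff occurs)
Q = (559919/119700)²/((559919/119700) + 21500/1197) = (313509286561/14328090000)/(2709919/119700) = 313509286561/324377304300 in ≈ 0.966 in

Q = 313509286561/324377304300 in ≈ 0.966 in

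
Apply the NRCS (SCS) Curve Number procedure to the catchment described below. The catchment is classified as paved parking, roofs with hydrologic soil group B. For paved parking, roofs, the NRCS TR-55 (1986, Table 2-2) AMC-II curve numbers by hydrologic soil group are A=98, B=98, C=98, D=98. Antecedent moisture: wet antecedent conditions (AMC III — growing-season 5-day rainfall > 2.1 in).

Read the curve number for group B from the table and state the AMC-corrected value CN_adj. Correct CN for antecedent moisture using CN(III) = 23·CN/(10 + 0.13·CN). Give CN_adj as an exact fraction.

CN_adj = 112700/1137 ≈ 99.120

NRCS table: paved parking, roofs, soil group B → CN(II) = 98
CN(III) from CN(II)=98: (23·98)/(10 + 0.13·98) = 112700/1137 ≈ 99.120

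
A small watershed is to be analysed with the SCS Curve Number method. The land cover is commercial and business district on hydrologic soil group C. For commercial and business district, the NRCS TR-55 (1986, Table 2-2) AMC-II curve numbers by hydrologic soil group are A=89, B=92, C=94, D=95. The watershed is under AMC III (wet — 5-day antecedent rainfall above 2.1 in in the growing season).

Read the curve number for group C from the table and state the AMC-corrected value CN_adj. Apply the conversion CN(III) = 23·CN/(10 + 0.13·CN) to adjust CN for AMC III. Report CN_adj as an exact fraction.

NRCS table: commercial and business district, soil group C → CN(II) = 94
Adjust CN=94 to AMC III: 23·94/(10 + 0.13·94) → 2162 ÷ (1111/50) = 108100/1111 ≈ 97.300

CN_adj = 108100/1111 ≈ 97.300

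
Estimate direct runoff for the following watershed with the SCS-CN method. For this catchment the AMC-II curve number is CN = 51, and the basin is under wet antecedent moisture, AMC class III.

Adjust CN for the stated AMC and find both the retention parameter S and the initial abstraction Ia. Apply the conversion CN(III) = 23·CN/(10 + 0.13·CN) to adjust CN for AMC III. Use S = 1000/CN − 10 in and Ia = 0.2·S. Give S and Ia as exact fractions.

S = 4900/1173 in ≈ 4.177 in; Ia = 980/1173 in ≈ 0.835 in

Wet (AMC III): CN(III) = 23·51/(10 + 0.13·51) = 1173/(1663/100) = 117300/1663 ≈ 70.535
Retention S: 1000/CN − 10 with CN=70.535 → S = 4900/1173 ≈ 4.177 in
Ia = 0.2S: 0.2·4.177 = 0.835 in (exactly 980/1173)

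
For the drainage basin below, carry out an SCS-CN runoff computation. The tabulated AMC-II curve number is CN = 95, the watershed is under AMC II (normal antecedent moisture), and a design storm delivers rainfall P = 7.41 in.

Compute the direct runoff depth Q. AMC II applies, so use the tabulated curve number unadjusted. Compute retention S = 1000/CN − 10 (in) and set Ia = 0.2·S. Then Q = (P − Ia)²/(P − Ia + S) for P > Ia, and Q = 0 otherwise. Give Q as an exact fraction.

Q = 192626641/28270100 in ≈ 6.814 in

CN(II) = 95; AMC II needs no correction.
Retention S: 1000/CN − 10 with CN=95.000 → S = 10/19 ≈ 0.526 in
Initial abstraction Ia = S/5 = (10/19)/5 = 2/19 ≈ 0.105 in
Since P=7.410 > Ia=0.105: effective rainfall P−Ia = 13879/1900 in
Runoff Q = (P−Ia)²/(P−Ia+S) = (7.305)²/(7.305+0.526) = 192626641/28270100 ≈ 6.814 in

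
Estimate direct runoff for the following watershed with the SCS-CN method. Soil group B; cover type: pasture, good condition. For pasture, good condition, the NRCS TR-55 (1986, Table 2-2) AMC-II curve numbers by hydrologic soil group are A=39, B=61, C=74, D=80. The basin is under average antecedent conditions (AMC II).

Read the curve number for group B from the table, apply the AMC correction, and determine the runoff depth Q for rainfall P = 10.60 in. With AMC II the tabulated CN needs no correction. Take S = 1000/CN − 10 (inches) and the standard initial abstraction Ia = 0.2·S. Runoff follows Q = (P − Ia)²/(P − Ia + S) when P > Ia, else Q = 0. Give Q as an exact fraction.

Q = 8082649/1461865 in ≈ 5.529 in

NRCS table: pasture, good condition, soil group B → CN(II) = 61
AMC II — tabulated CN = 61 applies directly.
Retention S: 1000/CN − 10 with CN=61.000 → S = 390/61 ≈ 6.393 in
Ia = 0.2·(390/61) = 78/61 in ≈ 1.279 in
P − Ia = 10.600 − 1.279 = 2843/305 ≈ 9.321 in (> 0, runoff occurs)
Q: (2843/305)² ÷ (4793/305) = 8082649/1461865 in (≈ 5.529 in)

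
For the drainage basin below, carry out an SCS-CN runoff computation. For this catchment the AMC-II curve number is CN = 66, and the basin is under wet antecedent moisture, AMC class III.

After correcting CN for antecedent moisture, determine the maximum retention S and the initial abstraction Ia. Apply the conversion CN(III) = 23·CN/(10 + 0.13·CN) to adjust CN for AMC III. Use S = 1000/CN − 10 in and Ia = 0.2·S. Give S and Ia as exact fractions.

CN(III) from CN(II)=66: (23·66)/(10 + 0.13·66) = 75900/929 ≈ 81.701
S = 1000/(75900/929) − 10 = 1700/759 in ≈ 2.240 in
Ia = 0.2S: 0.2·2.240 = 0.448 in (exactly 340/759)

S = 1700/759 in ≈ 2.240 in; Ia = 340/759 in ≈ 0.448 in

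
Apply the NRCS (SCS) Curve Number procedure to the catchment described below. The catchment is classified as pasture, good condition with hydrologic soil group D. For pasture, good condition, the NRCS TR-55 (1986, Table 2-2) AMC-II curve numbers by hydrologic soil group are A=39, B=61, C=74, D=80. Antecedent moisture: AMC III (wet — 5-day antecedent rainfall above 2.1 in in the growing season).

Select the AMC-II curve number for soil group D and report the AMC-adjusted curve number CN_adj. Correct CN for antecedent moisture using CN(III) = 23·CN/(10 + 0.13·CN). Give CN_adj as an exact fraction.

CN_adj = 4600/51 ≈ 90.196

NRCS table: pasture, good condition, soil group D → CN(II) = 80
CN(III) from CN(II)=80: (23·80)/(10 + 0.13·80) = 4600/51 ≈ 90.196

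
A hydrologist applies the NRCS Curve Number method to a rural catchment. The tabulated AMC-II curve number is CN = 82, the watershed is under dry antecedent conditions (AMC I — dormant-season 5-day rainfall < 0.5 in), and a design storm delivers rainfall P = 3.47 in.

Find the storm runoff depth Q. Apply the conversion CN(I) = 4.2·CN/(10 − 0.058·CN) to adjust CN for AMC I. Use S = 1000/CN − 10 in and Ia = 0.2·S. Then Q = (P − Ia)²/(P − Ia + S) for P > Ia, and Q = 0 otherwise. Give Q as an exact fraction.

Adjust CN=82 to AMC I: 4.2·82/(10 − 0.058·82) → (1722/5) ÷ (1311/250) = 28700/437 ≈ 65.675
Max retention: S = 1000/(28700/437) − 10 = 1500/287 in (≈ 5.226 in)
Ia = 0.2S: 0.2·5.226 = 1.045 in (exactly 300/287)
Excess rainfall: 3.470 − 1.045 = 2.425 in; P > Ia so Q > 0
Runoff Q = (P−Ia)²/(P−Ia+S) = (2.425)²/(2.425+5.226) = 4842628921/6302204300 ≈ 0.768 in

Q = 4842628921/6302204300 in ≈ 0.768 in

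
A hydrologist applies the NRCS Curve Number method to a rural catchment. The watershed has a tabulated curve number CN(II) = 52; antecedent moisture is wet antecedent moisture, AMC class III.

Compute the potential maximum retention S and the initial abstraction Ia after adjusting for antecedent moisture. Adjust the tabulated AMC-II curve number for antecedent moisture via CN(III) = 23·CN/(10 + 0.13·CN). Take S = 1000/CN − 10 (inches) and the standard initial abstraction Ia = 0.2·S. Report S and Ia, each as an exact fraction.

S = 1200/299 in ≈ 4.013 in; Ia = 240/299 in ≈ 0.803 in

CN(III) from CN(II)=52: (23·52)/(10 + 0.13·52) = 29900/419 ≈ 71.360
S = 1000/(29900/419) − 10 = 1200/299 in ≈ 4.013 in
Initial abstraction Ia = S/5 = (1200/299)/5 = 240/299 ≈ 0.803 in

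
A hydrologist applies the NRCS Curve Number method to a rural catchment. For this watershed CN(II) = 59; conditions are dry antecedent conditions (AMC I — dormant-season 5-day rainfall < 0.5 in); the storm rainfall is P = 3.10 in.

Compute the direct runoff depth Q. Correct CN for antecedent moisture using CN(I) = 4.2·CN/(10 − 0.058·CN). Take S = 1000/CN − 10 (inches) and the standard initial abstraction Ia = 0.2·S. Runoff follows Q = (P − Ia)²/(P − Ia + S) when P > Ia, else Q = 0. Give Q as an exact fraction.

Q = 0 in ≈ 0.000 in

Adjust CN=59 to AMC I: 4.2·59/(10 − 0.058·59) → (1239/5) ÷ (3289/500) = 123900/3289 ≈ 37.671
Max retention: S = 1000/(123900/3289) − 10 = 20500/1239 in (≈ 16.546 in)
Ia = 0.2·(20500/1239) = 4100/1239 in ≈ 3.309 in
P = 3.100 ≤ Ia = 3.309 in: entire storm abstracted, Q = 0.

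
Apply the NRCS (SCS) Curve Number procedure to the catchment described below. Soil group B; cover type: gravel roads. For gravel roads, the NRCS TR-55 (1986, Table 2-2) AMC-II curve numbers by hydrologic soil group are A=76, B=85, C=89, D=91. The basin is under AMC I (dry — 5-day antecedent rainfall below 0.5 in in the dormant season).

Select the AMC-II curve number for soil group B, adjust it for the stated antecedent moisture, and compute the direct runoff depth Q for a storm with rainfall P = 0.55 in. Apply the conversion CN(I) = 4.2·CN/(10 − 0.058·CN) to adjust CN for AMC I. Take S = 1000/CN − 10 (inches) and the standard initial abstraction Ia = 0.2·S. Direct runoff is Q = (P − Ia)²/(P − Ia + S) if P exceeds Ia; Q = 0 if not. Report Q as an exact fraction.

Q = 0 in ≈ 0.000 in

NRCS table: gravel roads, soil group B → CN(II) = 85
CN(I) from CN(II)=85: (4.2·85)/(10 − 0.058·85) = 11900/169 ≈ 70.414
S = 1000/(11900/169) − 10 = 500/119 in ≈ 4.202 in
Initial abstraction Ia = S/5 = (500/119)/5 = 100/119 ≈ 0.840 in
P = 0.550 ≤ Ia = 0.840 in: entire storm abstracted, Q = 0.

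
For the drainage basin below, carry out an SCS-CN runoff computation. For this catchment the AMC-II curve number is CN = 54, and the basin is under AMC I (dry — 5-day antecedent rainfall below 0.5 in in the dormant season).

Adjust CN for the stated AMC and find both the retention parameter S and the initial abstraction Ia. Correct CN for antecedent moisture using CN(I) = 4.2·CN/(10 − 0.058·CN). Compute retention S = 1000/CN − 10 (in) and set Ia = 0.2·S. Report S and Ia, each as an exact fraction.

Adjust CN=54 to AMC I: 4.2·54/(10 − 0.058·54) → (1134/5) ÷ (1717/250) = 56700/1717 ≈ 33.023
Retention S: 1000/CN − 10 with CN=33.023 → S = 11500/567 ≈ 20.282 in
Ia = 0.2S: 0.2·20.282 = 4.056 in (exactly 2300/567)

S = 11500/567 in ≈ 20.282 in; Ia = 2300/567 in ≈ 4.056 in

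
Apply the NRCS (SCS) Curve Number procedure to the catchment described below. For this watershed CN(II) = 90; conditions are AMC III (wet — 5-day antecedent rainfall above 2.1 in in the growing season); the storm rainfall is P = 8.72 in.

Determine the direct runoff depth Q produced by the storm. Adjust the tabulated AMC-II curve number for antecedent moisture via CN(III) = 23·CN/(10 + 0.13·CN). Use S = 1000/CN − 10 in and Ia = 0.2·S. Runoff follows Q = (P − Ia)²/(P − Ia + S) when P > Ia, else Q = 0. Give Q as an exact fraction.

Wet (AMC III): CN(III) = 23·90/(10 + 0.13·90) = 2070/(217/10) = 20700/217 ≈ 95.392
Retention S: 1000/CN − 10 with CN=95.392 → S = 100/207 ≈ 0.483 in
Ia = 0.2·(100/207) = 20/207 in ≈ 0.097 in
Since P=8.720 > Ia=0.097: effective rainfall P−Ia = 44626/5175 in
Q: (44626/5175)² ÷ (47126/5175) = 995739938/121938525 in (≈ 8.166 in)

Q = 995739938/121938525 in ≈ 8.166 in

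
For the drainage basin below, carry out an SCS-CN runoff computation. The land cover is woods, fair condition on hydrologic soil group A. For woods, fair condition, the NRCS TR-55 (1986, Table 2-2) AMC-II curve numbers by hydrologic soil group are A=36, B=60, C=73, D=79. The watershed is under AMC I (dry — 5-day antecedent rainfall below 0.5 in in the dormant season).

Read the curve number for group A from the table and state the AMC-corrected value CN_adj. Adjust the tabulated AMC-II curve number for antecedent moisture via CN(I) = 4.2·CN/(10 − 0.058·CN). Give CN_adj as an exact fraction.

CN_adj = 18900/989 ≈ 19.110

NRCS table: woods, fair condition, soil group A → CN(II) = 36
Adjust CN=36 to AMC I: 4.2·36/(10 − 0.058·36) → (756/5) ÷ (989/125) = 18900/989 ≈ 19.110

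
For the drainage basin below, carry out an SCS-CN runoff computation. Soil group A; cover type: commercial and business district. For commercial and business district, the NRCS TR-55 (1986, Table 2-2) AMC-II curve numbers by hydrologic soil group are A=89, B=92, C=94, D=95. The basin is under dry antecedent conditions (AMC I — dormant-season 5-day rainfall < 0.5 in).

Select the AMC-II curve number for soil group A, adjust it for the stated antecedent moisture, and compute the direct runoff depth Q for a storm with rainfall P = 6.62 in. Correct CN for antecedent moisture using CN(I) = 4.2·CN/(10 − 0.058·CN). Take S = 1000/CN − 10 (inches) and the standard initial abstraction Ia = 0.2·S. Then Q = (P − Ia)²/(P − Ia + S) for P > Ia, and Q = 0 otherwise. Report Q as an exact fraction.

NRCS table: commercial and business district, soil group A → CN(II) = 89
CN(I) from CN(II)=89: (4.2·89)/(10 − 0.058·89) = 186900/2419 ≈ 77.263
Max retention: S = 1000/(186900/2419) − 10 = 5500/1869 in (≈ 2.943 in)
Initial abstraction Ia = S/5 = (5500/1869)/5 = 1100/1869 ≈ 0.589 in
Excess rainfall: 6.620 − 0.589 = 6.031 in; P > Ia so Q > 0
Q: (563639/93450)² ÷ (838639/93450) = 317688922321/78370814550 in (≈ 4.054 in)

Q = 317688922321/78370814550 in ≈ 4.054 in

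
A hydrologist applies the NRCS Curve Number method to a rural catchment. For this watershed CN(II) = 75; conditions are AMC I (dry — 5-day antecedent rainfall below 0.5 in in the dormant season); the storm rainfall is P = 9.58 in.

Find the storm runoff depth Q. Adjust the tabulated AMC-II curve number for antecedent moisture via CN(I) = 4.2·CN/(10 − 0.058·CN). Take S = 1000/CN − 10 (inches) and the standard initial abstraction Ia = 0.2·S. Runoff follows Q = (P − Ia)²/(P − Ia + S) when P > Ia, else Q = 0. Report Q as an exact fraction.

Adjust CN=75 to AMC I: 4.2·75/(10 − 0.058·75) → 315 ÷ (113/20) = 6300/113 ≈ 55.752
Retention S: 1000/CN − 10 with CN=55.752 → S = 500/63 ≈ 7.937 in
Ia = 0.2·(500/63) = 100/63 in ≈ 1.587 in
P − Ia = 9.580 − 1.587 = 25177/3150 ≈ 7.993 in (> 0, runoff occurs)
Q = (25177/3150)²/((25177/3150) + 500/63) = (633881329/9922500)/(50177/3150) = 633881329/158057550 in ≈ 4.010 in

Q = 633881329/158057550 in ≈ 4.010 in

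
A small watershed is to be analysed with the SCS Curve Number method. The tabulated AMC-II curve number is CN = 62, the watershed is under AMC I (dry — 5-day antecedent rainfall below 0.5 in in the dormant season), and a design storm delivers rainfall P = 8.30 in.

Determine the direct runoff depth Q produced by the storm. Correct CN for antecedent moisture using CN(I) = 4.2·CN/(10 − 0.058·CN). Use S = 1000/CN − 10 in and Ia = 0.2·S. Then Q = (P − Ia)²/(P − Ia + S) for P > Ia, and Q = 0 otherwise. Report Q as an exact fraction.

Dry (AMC I): CN(I) = 4.2·62/(10 − 0.058·62) = (1302/5)/(1601/250) = 65100/1601 ≈ 40.662
Retention S: 1000/CN − 10 with CN=40.662 → S = 9500/651 ≈ 14.593 in
Ia = 0.2S: 0.2·14.593 = 2.919 in (exactly 1900/651)
Since P=8.300 > Ia=2.919: effective rainfall P−Ia = 35033/6510 in
Q: (35033/6510)² ÷ (130033/6510) = 1227311089/846514830 in (≈ 1.450 in)

Q = 1227311089/846514830 in ≈ 1.450 in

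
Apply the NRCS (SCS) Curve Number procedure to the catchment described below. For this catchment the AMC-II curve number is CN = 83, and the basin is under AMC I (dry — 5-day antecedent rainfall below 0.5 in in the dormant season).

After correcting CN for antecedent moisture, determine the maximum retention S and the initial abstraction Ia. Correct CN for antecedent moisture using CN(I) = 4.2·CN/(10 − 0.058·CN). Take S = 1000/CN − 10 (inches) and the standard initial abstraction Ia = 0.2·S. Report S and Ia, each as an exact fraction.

S = 8500/1743 in ≈ 4.877 in; Ia = 1700/1743 in ≈ 0.975 in

Dry (AMC I): CN(I) = 4.2·83/(10 − 0.058·83) = (1743/5)/(2593/500) = 174300/2593 ≈ 67.219
S = 1000/(174300/2593) − 10 = 8500/1743 in ≈ 4.877 in
Ia = 0.2·(8500/1743) = 1700/1743 in ≈ 0.975 in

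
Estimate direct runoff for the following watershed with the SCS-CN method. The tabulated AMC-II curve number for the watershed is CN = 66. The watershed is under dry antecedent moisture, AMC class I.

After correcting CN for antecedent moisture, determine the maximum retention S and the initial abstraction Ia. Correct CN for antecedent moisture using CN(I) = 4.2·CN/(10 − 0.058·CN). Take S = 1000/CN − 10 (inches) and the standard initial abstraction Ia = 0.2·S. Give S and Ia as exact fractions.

S = 8500/693 in ≈ 12.266 in; Ia = 1700/693 in ≈ 2.453 in

Adjust CN=66 to AMC I: 4.2·66/(10 − 0.058·66) → (1386/5) ÷ (1543/250) = 69300/1543 ≈ 44.913
Retention S: 1000/CN − 10 with CN=44.913 → S = 8500/693 ≈ 12.266 in
Initial abstraction Ia = S/5 = (8500/693)/5 = 1700/693 ≈ 2.453 in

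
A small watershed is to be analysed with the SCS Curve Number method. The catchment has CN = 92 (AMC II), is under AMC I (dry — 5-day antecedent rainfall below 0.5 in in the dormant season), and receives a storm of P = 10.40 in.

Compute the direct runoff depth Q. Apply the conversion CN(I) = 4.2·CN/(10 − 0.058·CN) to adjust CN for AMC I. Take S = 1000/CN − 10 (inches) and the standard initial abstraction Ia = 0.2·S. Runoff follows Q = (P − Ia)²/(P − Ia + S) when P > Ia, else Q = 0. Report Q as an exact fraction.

Dry (AMC I): CN(I) = 4.2·92/(10 − 0.058·92) = (1932/5)/(583/125) = 48300/583 ≈ 82.847
Retention S: 1000/CN − 10 with CN=82.847 → S = 1000/483 ≈ 2.070 in
Ia = 0.2·(1000/483) = 200/483 in ≈ 0.414 in
P − Ia = 10.400 − 0.414 = 24116/2415 ≈ 9.986 in (> 0, runoff occurs)
Runoff Q = (P−Ia)²/(P−Ia+S) = (9.986)²/(9.986+2.070) = 145395364/17578785 ≈ 8.271 in

Q = 145395364/17578785 in ≈ 8.271 in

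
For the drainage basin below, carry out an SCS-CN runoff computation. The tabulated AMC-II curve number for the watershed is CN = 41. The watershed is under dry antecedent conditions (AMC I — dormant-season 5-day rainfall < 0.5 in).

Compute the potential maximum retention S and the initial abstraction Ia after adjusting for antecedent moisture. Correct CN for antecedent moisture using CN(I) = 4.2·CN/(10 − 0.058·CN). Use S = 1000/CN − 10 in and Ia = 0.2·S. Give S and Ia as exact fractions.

CN(I) from CN(II)=41: (4.2·41)/(10 − 0.058·41) = 86100/3811 ≈ 22.592
S = 1000/(86100/3811) − 10 = 29500/861 in ≈ 34.262 in
Initial abstraction Ia = S/5 = (29500/861)/5 = 5900/861 ≈ 6.852 in

S = 29500/861 in ≈ 34.262 in; Ia = 5900/861 in ≈ 6.852 in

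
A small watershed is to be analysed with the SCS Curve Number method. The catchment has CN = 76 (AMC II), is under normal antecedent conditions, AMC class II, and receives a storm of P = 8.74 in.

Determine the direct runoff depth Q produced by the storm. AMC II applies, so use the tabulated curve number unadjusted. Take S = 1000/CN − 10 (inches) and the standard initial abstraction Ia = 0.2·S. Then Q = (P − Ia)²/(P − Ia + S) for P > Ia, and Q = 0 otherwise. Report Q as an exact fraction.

Q = 59336209/10167850 in ≈ 5.836 in

Average conditions: CN = 76 (no AMC adjustment).
Retention S: 1000/CN − 10 with CN=76.000 → S = 60/19 ≈ 3.158 in
Ia = 0.2S: 0.2·3.158 = 0.632 in (exactly 12/19)
P − Ia = 8.740 − 0.632 = 7703/950 ≈ 8.108 in (> 0, runoff occurs)
Runoff Q = (P−Ia)²/(P−Ia+S) = (8.108)²/(8.108+3.158) = 59336209/10167850 ≈ 5.836 in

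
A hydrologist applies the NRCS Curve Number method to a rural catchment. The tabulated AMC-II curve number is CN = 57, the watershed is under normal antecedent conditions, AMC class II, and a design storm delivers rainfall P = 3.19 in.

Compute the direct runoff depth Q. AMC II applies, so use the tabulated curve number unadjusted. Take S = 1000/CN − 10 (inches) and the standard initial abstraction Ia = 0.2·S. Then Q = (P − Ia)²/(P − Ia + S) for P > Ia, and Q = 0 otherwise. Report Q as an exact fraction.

Q = 91833889/299723100 in ≈ 0.306 in

CN(II) = 57; AMC II needs no correction.
Max retention: S = 1000/57 − 10 = 430/57 in (≈ 7.544 in)
Ia = 0.2S: 0.2·7.544 = 1.509 in (exactly 86/57)
Since P=3.190 > Ia=1.509: effective rainfall P−Ia = 9583/5700 in
Q = (9583/5700)²/((9583/5700) + 430/57) = (91833889/32490000)/(52583/5700) = 91833889/299723100 in ≈ 0.306 in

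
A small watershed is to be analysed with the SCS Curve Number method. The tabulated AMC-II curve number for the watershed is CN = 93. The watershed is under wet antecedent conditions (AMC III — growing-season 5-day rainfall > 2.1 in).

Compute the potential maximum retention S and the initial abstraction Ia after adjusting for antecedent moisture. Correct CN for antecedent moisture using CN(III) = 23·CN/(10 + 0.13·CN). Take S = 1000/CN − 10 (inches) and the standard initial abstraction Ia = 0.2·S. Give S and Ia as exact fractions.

Wet (AMC III): CN(III) = 23·93/(10 + 0.13·93) = 2139/(2209/100) = 213900/2209 ≈ 96.831
Retention S: 1000/CN − 10 with CN=96.831 → S = 700/2139 ≈ 0.327 in
Initial abstraction Ia = S/5 = (700/2139)/5 = 140/2139 ≈ 0.065 in

S = 700/2139 in ≈ 0.327 in; Ia = 140/2139 in ≈ 0.065 in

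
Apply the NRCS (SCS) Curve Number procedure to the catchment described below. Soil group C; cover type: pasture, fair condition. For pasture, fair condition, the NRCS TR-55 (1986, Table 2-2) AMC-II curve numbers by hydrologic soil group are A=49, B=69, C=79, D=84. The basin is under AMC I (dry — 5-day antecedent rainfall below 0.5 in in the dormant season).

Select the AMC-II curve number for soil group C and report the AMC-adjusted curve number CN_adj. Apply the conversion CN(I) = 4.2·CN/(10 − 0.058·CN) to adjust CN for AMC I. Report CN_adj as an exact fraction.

NRCS table: pasture, fair condition, soil group C → CN(II) = 79
Adjust CN=79 to AMC I: 4.2·79/(10 − 0.058·79) → (1659/5) ÷ (2709/500) = 7900/129 ≈ 61.240

CN_adj = 7900/129 ≈ 61.240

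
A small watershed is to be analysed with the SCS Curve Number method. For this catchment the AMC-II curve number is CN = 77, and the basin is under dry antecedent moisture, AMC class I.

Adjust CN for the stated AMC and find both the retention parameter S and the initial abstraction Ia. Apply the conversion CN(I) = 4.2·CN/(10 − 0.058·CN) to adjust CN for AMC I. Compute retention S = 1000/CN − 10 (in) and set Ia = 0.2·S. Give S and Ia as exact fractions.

CN(I) from CN(II)=77: (4.2·77)/(10 − 0.058·77) = 161700/2767 ≈ 58.439
Retention S: 1000/CN − 10 with CN=58.439 → S = 11500/1617 ≈ 7.112 in
Ia = 0.2S: 0.2·7.112 = 1.422 in (exactly 2300/1617)

S = 11500/1617 in ≈ 7.112 in; Ia = 2300/1617 in ≈ 1.422 in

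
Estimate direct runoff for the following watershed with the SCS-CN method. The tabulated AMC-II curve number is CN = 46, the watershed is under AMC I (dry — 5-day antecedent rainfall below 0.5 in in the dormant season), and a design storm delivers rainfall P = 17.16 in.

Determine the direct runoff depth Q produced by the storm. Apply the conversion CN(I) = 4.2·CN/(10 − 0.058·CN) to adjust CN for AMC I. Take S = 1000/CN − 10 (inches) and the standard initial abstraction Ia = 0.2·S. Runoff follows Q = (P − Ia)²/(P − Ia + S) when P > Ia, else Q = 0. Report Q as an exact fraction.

CN(I) from CN(II)=46: (4.2·46)/(10 − 0.058·46) = 16100/611 ≈ 26.350
S = 1000/(16100/611) − 10 = 4500/161 in ≈ 27.950 in
Ia = 0.2·(4500/161) = 900/161 in ≈ 5.590 in
Since P=17.160 > Ia=5.590: effective rainfall P−Ia = 46569/4025 in
Q = (46569/4025)²/((46569/4025) + 4500/161) = (2168671761/16200625)/(159069/4025) = 722890587/213417575 in ≈ 3.387 in

Q = 722890587/213417575 in ≈ 3.387 in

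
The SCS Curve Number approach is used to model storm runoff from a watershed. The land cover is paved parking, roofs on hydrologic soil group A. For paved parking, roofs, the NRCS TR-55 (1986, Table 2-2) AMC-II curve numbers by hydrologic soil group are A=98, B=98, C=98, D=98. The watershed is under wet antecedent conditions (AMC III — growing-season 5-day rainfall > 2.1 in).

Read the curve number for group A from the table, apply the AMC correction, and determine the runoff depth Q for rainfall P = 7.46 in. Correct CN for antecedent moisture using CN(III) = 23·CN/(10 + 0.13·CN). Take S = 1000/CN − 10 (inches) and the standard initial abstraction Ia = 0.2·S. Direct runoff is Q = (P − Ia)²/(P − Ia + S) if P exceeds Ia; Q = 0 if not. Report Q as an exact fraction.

NRCS table: paved parking, roofs, soil group A → CN(II) = 98
Adjust CN=98 to AMC III: 23·98/(10 + 0.13·98) → 2254 ÷ (1137/50) = 112700/1137 ≈ 99.120
Max retention: S = 1000/(112700/1137) − 10 = 100/1127 in (≈ 0.089 in)
Ia = 0.2S: 0.2·0.089 = 0.018 in (exactly 20/1127)
Since P=7.460 > Ia=0.018: effective rainfall P−Ia = 419371/56350 in
Runoff Q = (P−Ia)²/(P−Ia+S) = (7.442)²/(7.442+0.089) = 175872035641/23913305850 ≈ 7.355 in

Q = 175872035641/23913305850 in ≈ 7.355 in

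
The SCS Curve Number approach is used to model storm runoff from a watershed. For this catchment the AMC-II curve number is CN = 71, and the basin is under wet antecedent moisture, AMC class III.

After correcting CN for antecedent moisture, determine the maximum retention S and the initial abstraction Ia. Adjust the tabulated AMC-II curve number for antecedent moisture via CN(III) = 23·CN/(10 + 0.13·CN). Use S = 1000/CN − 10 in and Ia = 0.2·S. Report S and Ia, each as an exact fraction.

S = 2900/1633 in ≈ 1.776 in; Ia = 580/1633 in ≈ 0.355 in

Wet (AMC III): CN(III) = 23·71/(10 + 0.13·71) = 1633/(1923/100) = 163300/1923 ≈ 84.919
S = 1000/(163300/1923) − 10 = 2900/1633 in ≈ 1.776 in
Ia = 0.2·(2900/1633) = 580/1633 in ≈ 0.355 in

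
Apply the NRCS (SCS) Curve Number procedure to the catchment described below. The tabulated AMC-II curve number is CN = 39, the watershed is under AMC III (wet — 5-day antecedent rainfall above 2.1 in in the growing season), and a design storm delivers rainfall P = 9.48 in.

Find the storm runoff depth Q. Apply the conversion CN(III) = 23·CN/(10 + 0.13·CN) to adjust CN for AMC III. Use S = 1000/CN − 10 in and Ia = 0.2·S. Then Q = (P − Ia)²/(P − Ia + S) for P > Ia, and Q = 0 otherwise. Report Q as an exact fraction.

Q = 33156403921/7503158325 in ≈ 4.419 in

Wet (AMC III): CN(III) = 23·39/(10 + 0.13·39) = 897/(1507/100) = 89700/1507 ≈ 59.522
Retention S: 1000/CN − 10 with CN=59.522 → S = 6100/897 ≈ 6.800 in
Ia = 0.2·(6100/897) = 1220/897 in ≈ 1.360 in
P − Ia = 9.480 − 1.360 = 182089/22425 ≈ 8.120 in (> 0, runoff occurs)
Q: (182089/22425)² ÷ (334589/22425) = 33156403921/7503158325 in (≈ 4.419 in)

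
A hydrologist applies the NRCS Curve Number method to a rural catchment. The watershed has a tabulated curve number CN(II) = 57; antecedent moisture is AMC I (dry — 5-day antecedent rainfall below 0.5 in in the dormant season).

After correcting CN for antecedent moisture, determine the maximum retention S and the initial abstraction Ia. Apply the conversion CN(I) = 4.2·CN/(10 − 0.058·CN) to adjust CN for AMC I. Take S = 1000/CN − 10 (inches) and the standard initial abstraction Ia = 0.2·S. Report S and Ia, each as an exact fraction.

S = 21500/1197 in ≈ 17.962 in; Ia = 4300/1197 in ≈ 3.592 in

Adjust CN=57 to AMC I: 4.2·57/(10 − 0.058·57) → (1197/5) ÷ (3347/500) = 119700/3347 ≈ 35.763
S = 1000/(119700/3347) − 10 = 21500/1197 in ≈ 17.962 in
Ia = 0.2·(21500/1197) = 4300/1197 in ≈ 3.592 in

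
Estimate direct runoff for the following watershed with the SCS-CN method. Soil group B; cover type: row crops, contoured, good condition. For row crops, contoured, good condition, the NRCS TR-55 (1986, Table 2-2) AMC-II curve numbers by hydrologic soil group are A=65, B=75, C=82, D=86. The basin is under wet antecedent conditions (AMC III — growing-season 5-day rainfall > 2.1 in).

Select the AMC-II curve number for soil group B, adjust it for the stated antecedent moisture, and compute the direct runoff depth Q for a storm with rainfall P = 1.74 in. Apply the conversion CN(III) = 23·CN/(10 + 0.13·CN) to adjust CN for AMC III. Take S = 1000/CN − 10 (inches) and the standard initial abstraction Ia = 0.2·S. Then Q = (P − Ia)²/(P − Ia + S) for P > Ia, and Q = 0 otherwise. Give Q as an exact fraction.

Q = 25030009/34510350 in ≈ 0.725 in

NRCS table: row crops, contoured, good condition, soil group B → CN(II) = 75
Wet (AMC III): CN(III) = 23·75/(10 + 0.13·75) = 1725/(79/4) = 6900/79 ≈ 87.342
Retention S: 1000/CN − 10 with CN=87.342 → S = 100/69 ≈ 1.449 in
Ia = 0.2·(100/69) = 20/69 in ≈ 0.290 in
Excess rainfall: 1.740 − 0.290 = 1.450 in; P > Ia so Q > 0
Runoff Q = (P−Ia)²/(P−Ia+S) = (1.450)²/(1.450+1.449) = 25030009/34510350 ≈ 0.725 in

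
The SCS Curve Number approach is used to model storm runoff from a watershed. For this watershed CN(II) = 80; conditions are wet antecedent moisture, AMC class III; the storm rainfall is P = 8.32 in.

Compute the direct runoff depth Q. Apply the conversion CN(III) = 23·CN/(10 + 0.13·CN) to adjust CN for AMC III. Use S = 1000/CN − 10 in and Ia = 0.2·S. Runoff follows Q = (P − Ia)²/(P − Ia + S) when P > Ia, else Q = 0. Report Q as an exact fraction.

Wet (AMC III): CN(III) = 23·80/(10 + 0.13·80) = 1840/(102/5) = 4600/51 ≈ 90.196
S = 1000/(4600/51) − 10 = 25/23 in ≈ 1.087 in
Ia = 0.2S: 0.2·1.087 = 0.217 in (exactly 5/23)
Excess rainfall: 8.320 − 0.217 = 8.103 in; P > Ia so Q > 0
Q = (4659/575)²/((4659/575) + 25/23) = (21706281/330625)/(5284/575) = 21706281/3038300 in ≈ 7.144 in

Q = 21706281/3038300 in ≈ 7.144 in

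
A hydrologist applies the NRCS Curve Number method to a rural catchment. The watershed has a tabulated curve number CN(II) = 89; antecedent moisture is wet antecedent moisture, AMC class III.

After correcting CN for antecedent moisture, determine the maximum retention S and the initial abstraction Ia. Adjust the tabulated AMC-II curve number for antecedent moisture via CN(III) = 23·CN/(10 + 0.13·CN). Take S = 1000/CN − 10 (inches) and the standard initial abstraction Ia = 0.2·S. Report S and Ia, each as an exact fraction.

S = 1100/2047 in ≈ 0.537 in; Ia = 220/2047 in ≈ 0.107 in

CN(III) from CN(II)=89: (23·89)/(10 + 0.13·89) = 204700/2157 ≈ 94.900
Max retention: S = 1000/(204700/2157) − 10 = 1100/2047 in (≈ 0.537 in)
Ia = 0.2·(1100/2047) = 220/2047 in ≈ 0.107 in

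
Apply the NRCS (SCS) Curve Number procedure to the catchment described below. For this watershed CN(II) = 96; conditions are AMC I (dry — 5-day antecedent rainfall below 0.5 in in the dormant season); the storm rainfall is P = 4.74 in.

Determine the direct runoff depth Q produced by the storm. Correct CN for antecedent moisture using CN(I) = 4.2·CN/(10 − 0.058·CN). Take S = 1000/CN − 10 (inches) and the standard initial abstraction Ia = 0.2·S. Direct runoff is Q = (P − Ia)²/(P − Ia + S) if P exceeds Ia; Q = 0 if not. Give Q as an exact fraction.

Q = 102330818/27453825 in ≈ 3.727 in

CN(I) from CN(II)=96: (4.2·96)/(10 − 0.058·96) = 25200/277 ≈ 90.975
S = 1000/(25200/277) − 10 = 125/126 in ≈ 0.992 in
Initial abstraction Ia = S/5 = (125/126)/5 = 25/126 ≈ 0.198 in
P − Ia = 4.740 − 0.198 = 7153/1575 ≈ 4.542 in (> 0, runoff occurs)
Q = (7153/1575)²/((7153/1575) + 125/126) = (51165409/2480625)/(17431/3150) = 102330818/27453825 in ≈ 3.727 in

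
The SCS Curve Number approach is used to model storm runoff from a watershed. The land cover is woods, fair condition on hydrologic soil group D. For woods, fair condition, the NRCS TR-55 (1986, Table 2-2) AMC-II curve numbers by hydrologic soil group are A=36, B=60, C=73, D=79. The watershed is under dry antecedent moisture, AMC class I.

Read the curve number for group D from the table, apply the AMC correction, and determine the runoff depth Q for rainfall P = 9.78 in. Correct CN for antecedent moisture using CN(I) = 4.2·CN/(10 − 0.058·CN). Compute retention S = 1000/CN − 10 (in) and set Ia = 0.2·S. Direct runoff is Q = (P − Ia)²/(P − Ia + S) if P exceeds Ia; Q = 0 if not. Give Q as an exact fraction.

Q = 1131044161/231592450 in ≈ 4.884 in

NRCS table: woods, fair condition, soil group D → CN(II) = 79
Adjust CN=79 to AMC I: 4.2·79/(10 − 0.058·79) → (1659/5) ÷ (2709/500) = 7900/129 ≈ 61.240
S = 1000/(7900/129) − 10 = 500/79 in ≈ 6.329 in
Initial abstraction Ia = S/5 = (500/79)/5 = 100/79 ≈ 1.266 in
P − Ia = 9.780 − 1.266 = 33631/3950 ≈ 8.514 in (> 0, runoff occurs)
Q: (33631/3950)² ÷ (58631/3950) = 1131044161/231592450 in (≈ 4.884 in)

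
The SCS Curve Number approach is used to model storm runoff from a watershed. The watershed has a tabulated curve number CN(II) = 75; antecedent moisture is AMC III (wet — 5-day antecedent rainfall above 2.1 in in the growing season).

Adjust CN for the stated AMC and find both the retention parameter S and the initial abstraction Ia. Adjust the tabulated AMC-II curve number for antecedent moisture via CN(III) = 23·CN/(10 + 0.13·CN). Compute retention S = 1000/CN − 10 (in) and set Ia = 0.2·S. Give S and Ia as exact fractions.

CN(III) from CN(II)=75: (23·75)/(10 + 0.13·75) = 6900/79 ≈ 87.342
S = 1000/(6900/79) − 10 = 100/69 in ≈ 1.449 in
Initial abstraction Ia = S/5 = (100/69)/5 = 20/69 ≈ 0.290 in

S = 100/69 in ≈ 1.449 in; Ia = 20/69 in ≈ 0.290 in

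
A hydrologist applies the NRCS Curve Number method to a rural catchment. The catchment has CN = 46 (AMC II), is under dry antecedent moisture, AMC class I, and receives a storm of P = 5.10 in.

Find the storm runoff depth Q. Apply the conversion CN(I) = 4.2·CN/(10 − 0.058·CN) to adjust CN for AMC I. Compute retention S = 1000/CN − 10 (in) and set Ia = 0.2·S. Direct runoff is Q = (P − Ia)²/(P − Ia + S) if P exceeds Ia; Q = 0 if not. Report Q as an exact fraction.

Adjust CN=46 to AMC I: 4.2·46/(10 − 0.058·46) → (966/5) ÷ (1833/250) = 16100/611 ≈ 26.350
S = 1000/(16100/611) − 10 = 4500/161 in ≈ 27.950 in
Ia = 0.2·(4500/161) = 900/161 in ≈ 5.590 in
P = 5.100 ≤ Ia = 5.590 in: entire storm abstracted, Q = 0.

Q = 0 in ≈ 0.000 in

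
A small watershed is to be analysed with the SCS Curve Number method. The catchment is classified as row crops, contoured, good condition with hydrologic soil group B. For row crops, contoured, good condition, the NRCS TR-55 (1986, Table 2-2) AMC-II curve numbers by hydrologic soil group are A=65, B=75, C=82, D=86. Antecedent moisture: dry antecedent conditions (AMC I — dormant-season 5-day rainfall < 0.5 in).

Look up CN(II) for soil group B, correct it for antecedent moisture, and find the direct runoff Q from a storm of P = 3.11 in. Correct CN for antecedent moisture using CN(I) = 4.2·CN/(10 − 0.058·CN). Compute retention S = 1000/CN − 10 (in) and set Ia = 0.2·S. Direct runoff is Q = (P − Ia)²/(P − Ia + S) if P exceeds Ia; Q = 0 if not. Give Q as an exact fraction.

Q = 92025649/375435900 in ≈ 0.245 in

NRCS table: row crops, contoured, good condition, soil group B → CN(II) = 75
CN(I) from CN(II)=75: (4.2·75)/(10 − 0.058·75) = 6300/113 ≈ 55.752
Max retention: S = 1000/(6300/113) − 10 = 500/63 in (≈ 7.937 in)
Ia = 0.2·(500/63) = 100/63 in ≈ 1.587 in
P − Ia = 3.110 − 1.587 = 9593/6300 ≈ 1.523 in (> 0, runoff occurs)
Q: (9593/6300)² ÷ (59593/6300) = 92025649/375435900 in (≈ 0.245 in)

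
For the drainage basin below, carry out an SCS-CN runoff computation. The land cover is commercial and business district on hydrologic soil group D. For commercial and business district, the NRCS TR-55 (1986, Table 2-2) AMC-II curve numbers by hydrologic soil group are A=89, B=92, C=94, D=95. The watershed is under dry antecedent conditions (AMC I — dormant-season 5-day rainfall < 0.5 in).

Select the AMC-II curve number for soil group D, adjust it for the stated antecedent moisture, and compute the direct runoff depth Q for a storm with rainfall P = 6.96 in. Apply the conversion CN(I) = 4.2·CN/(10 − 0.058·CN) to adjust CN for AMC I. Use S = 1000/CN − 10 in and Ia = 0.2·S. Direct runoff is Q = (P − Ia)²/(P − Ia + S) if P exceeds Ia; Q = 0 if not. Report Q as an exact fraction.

NRCS table: commercial and business district, soil group D → CN(II) = 95
CN(I) from CN(II)=95: (4.2·95)/(10 − 0.058·95) = 39900/449 ≈ 88.864
S = 1000/(39900/449) − 10 = 500/399 in ≈ 1.253 in
Initial abstraction Ia = S/5 = (500/399)/5 = 100/399 ≈ 0.251 in
P − Ia = 6.960 − 0.251 = 66926/9975 ≈ 6.709 in (> 0, runoff occurs)
Q = (66926/9975)²/((66926/9975) + 500/399) = (4479089476/99500625)/(79426/9975) = 2239544738/396137175 in ≈ 5.653 in

Q = 2239544738/396137175 in ≈ 5.653 in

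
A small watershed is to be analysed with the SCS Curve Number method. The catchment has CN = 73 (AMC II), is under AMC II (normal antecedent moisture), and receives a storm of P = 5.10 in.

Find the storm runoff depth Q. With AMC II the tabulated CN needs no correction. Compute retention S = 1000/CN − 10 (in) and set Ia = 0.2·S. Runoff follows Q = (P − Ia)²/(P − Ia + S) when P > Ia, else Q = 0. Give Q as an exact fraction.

CN(II) = 73; AMC II needs no correction.
Max retention: S = 1000/73 − 10 = 270/73 in (≈ 3.699 in)
Ia = 0.2·(270/73) = 54/73 in ≈ 0.740 in
Excess rainfall: 5.100 − 0.740 = 4.360 in; P > Ia so Q > 0
Q = (3183/730)²/((3183/730) + 270/73) = (10131489/532900)/(5883/730) = 3377163/1431530 in ≈ 2.359 in

Q = 3377163/1431530 in ≈ 2.359 in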